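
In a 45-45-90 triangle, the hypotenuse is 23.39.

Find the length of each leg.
In a 45-45-90 triangle hypotenuse = leg·√2, so leg = hypotenuse/√2.
Leg = 23.39/√2 ≈ 23.39/1.41421 ≈ 16.5392

Each leg = 16.54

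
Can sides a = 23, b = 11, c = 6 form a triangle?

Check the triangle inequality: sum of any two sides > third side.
a + b vs c: 23 + 11 = 34 > 6  ✓
a + c vs b: 23 + 6 = 29 > 11  ✓
b + c vs a: 11 + 6 = 17 ≤ 23  ✗

No: 11 + 6 = 17 is not > 23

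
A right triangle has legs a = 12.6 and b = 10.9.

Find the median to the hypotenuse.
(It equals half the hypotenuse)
Hypotenuse c = √(a² + b²) = √(158.76 + 118.81) = √277.57 ≈ 16.6604
Median to hypotenuse = c/2 ≈ 16.6604/2 ≈ 8.33022

Median = 8.33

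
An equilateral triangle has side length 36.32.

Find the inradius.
r = Area/s with s the semi-perimeter.
Area = (√3/4)·36.32² = (√3/4)·1319.1424 ≈ 0.433013·1319.1424 ≈ 571.205
s = 3·36.32/2 = 54.48
r ≈ 571.205/54.48 ≈ 10.4847
(Equivalently r = side/(2√3) = 36.32/3.4641 ≈ 10.4847.)

r = 10.48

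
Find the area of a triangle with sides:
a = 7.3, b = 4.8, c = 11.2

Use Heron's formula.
s = (7.3 + 4.8 + 11.2)/2 = 23.3/2 = 11.65
s − a = 4.35, s − b = 6.85, s − c = 0.45
s(s−a)(s−b)(s−c) = 11.65·4.35·6.85·0.45 ≈ 156.213
Area = √156.213 ≈ 12.4985

Area = 12.5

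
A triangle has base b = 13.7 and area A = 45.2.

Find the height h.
A = ½·b·h  ⇒  h = 2A/b = 2·45.2/13.7 = 90.4/13.7 ≈ 6.59854

h = 6.599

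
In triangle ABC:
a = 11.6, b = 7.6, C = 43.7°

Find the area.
Two sides and the included angle (SAS): A = ½·a·b·sin(C) = ½·11.6·7.6·sin(43.7°)
sin(43.7°) ≈ 0.690882
A ≈ ½·88.16·0.690882 = 44.08·0.690882 ≈ 30.4541

Area = 30.45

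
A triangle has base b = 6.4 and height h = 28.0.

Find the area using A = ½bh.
A = ½·b·h = ½·6.4·28.0 = ½·179.2 = 89.6

Area = 89.6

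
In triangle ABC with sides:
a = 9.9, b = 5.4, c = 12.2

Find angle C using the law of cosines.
c² = a² + b² − 2ab·cos(C)  ⇒  cos(C) = (a² + b² − c²)/(2ab)
cos(C) = (9.9² + 5.4² − 12.2²)/(2·9.9·5.4) = (98.01 + 29.16 − 148.84)/106.92 = -21.67/106.92 ≈ -0.202675
C = arccos(-0.202675) ≈ 101.693°

C = 101.7°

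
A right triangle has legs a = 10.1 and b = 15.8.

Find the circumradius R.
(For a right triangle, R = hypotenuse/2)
Hypotenuse c = √(a² + b²) = √(102.01 + 249.64) = √351.65 ≈ 18.7523
R = c/2 ≈ 18.7523/2 ≈ 9.37617

R = 9.376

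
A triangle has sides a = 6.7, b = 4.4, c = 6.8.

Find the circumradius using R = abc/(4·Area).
First find the area with Heron's formula.
s = (6.7 + 4.4 + 6.8)/2 = 8.95
Area = √(s(s−a)(s−b)(s−c)) = √(8.95·2.25·4.55·2.15) ≈ √196.995 ≈ 14.0355
abc = 6.7·4.4·6.8 = 200.464
R = abc/(4·Area) ≈ 200.464/(4·14.0355) = 200.464/56.142 ≈ 3.57066

R = 3.571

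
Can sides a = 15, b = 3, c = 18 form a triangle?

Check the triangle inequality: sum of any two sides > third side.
a + b vs c: 15 + 3 = 18 ≤ 18  ✗
a + c vs b: 15 + 18 = 33 > 3  ✓
b + c vs a: 3 + 18 = 21 > 15  ✓

No: 15 + 3 = 18 is not > 18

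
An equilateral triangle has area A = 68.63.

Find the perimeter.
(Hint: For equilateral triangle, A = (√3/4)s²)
A = (√3/4)s²  ⇒  s² = 4A/√3 = 4·68.63/√3 = 274.52/1.73205 ≈ 158.494
s ≈ √158.494 ≈ 12.5894
Perimeter = 3s ≈ 3·12.5894 ≈ 37.7683

Perimeter = 37.77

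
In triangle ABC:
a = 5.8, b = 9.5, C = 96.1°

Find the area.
Two sides and the included angle (SAS): A = ½·a·b·sin(C) = ½·5.8·9.5·sin(96.1°)
sin(96.1°) ≈ 0.994338
A ≈ ½·55.1·0.994338 = 27.55·0.994338 ≈ 27.394

Area = 27.39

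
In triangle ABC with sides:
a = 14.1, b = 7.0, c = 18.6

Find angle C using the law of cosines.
c² = a² + b² − 2ab·cos(C)  ⇒  cos(C) = (a² + b² − c²)/(2ab)
cos(C) = (14.1² + 7.0² − 18.6²)/(2·14.1·7.0) = (198.81 + 49 − 345.96)/197.4 = -98.15/197.4 ≈ -0.497214
C = arccos(-0.497214) ≈ 119.816°

C = 119.8°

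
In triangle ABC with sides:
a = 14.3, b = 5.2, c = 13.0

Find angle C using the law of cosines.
c² = a² + b² − 2ab·cos(C)  ⇒  cos(C) = (a² + b² − c²)/(2ab)
cos(C) = (14.3² + 5.2² − 13.0²)/(2·14.3·5.2) = (204.49 + 27.04 − 169)/148.72 = 62.53/148.72 ≈ 0.420455
C = arccos(0.420455) ≈ 65.1367°

C = 65.14°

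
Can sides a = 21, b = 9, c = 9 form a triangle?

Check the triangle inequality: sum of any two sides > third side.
a + b vs c: 21 + 9 = 30 > 9  ✓
a + c vs b: 21 + 9 = 30 > 9  ✓
b + c vs a: 9 + 9 = 18 ≤ 21  ✗

No: 9 + 9 = 18 is not > 21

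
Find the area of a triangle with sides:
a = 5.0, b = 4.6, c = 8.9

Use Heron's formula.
s = (5.0 + 4.6 + 8.9)/2 = 18.5/2 = 9.25
s − a = 4.25, s − b = 4.65, s − c = 0.35
s(s−a)(s−b)(s−c) = 9.25·4.25·4.65·0.35 ≈ 63.9811
Area = √63.9811 ≈ 7.99882

Area = 7.999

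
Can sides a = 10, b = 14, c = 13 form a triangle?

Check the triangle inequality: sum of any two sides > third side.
a + b vs c: 10 + 14 = 24 > 13  ✓
a + c vs b: 10 + 13 = 23 > 14  ✓
b + c vs a: 14 + 13 = 27 > 10  ✓

Yes, triangle inequality satisfied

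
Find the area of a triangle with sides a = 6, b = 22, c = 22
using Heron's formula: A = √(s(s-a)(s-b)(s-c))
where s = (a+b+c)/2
s = (6 + 22 + 22)/2 = 50/2 = 25
s − a = 19, s − b = 3, s − c = 3
s(s−a)(s−b)(s−c) = 25·19·3·3 = 4275
Area = √4275 ≈ 65.3835

s = 25.0, Area = 65.38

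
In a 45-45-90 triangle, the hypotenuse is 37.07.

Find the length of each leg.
In a 45-45-90 triangle hypotenuse = leg·√2, so leg = hypotenuse/√2.
Leg = 37.07/√2 ≈ 37.07/1.41421 ≈ 26.2124

Each leg = 26.21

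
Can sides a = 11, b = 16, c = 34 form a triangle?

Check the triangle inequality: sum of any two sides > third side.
a + b vs c: 11 + 16 = 27 ≤ 34  ✗
a + c vs b: 11 + 34 = 45 > 16  ✓
b + c vs a: 16 + 34 = 50 > 11  ✓

No: 11 + 16 = 27 is not > 34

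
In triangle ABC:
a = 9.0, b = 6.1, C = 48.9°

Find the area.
Two sides and the included angle (SAS): A = ½·a·b·sin(C) = ½·9.0·6.1·sin(48.9°)
sin(48.9°) ≈ 0.753563
A ≈ ½·54.9·0.753563 = 27.45·0.753563 ≈ 20.6853

Area = 20.69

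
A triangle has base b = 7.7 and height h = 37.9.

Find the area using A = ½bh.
A = ½·b·h = ½·7.7·37.9 = ½·291.83 = 145.915

Area = 145.915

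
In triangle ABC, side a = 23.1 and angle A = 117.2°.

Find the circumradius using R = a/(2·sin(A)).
R = a/(2·sin(A)) = 23.1/(2·sin(117.2°))
sin(117.2°) ≈ 0.889416
R ≈ 23.1/(2·0.889416) = 23.1/1.77883 ≈ 12.986

R = 12.99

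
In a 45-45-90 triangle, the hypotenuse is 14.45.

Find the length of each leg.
In a 45-45-90 triangle hypotenuse = leg·√2, so leg = hypotenuse/√2.
Leg = 14.45/√2 ≈ 14.45/1.41421 ≈ 10.2177

Each leg = 10.22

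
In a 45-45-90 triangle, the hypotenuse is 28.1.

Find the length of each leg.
In a 45-45-90 triangle hypotenuse = leg·√2, so leg = hypotenuse/√2.
Leg = 28.1/√2 ≈ 28.1/1.41421 ≈ 19.8697

Each leg = 19.87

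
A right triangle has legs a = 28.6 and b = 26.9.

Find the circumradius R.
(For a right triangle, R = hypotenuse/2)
Hypotenuse c = √(a² + b²) = √(817.96 + 723.61) = √1541.57 ≈ 39.2628
R = c/2 ≈ 39.2628/2 ≈ 19.6314

R = 19.63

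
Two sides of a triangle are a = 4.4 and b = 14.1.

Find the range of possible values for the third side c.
Triangle inequality: |a − b| < c < a + b
|a − b| = |4.4 − 14.1| = 9.7
a + b = 4.4 + 14.1 = 18.5

9.7 < c < 18.5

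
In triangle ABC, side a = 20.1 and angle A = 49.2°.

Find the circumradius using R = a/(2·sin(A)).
R = a/(2·sin(A)) = 20.1/(2·sin(49.2°))
sin(49.2°) ≈ 0.756995
R ≈ 20.1/(2·0.756995) = 20.1/1.51399 ≈ 13.2762

R = 13.28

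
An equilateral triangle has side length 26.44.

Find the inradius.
r = Area/s with s the semi-perimeter.
Area = (√3/4)·26.44² = (√3/4)·699.0736 ≈ 0.433013·699.0736 ≈ 302.708
s = 3·26.44/2 = 39.66
r ≈ 302.708/39.66 ≈ 7.63257
(Equivalently r = side/(2√3) = 26.44/3.4641 ≈ 7.63257.)

r = 7.633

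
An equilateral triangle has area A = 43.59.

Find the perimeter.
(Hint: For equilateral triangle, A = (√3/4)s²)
A = (√3/4)s²  ⇒  s² = 4A/√3 = 4·43.59/√3 = 174.36/1.73205 ≈ 100.667
s ≈ √100.667 ≈ 10.0333
Perimeter = 3s ≈ 3·10.0333 ≈ 30.0999

Perimeter = 30.1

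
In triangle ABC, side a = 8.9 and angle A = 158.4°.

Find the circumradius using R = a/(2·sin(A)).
R = a/(2·sin(A)) = 8.9/(2·sin(158.4°))
sin(158.4°) ≈ 0.368125
R ≈ 8.9/(2·0.368125) = 8.9/0.736249 ≈ 12.0883

R = 12.09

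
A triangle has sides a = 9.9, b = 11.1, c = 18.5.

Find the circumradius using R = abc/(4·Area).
First find the area with Heron's formula.
s = (9.9 + 11.1 + 18.5)/2 = 19.75
Area = √(s(s−a)(s−b)(s−c)) = √(19.75·9.85·8.65·1.25) ≈ √2103.44 ≈ 45.8632
abc = 9.9·11.1·18.5 = 2032.965
R = abc/(4·Area) ≈ 2032.965/(4·45.8632) = 2032.965/183.453 ≈ 11.0817

R = 11.08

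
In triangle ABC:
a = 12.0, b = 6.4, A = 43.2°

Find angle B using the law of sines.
a/sin(A) = b/sin(B)  ⇒  sin(B) = b·sin(A)/a = 6.4·sin(43.2°)/12.0
sin(43.2°) ≈ 0.684547
sin(B) ≈ 6.4·0.684547/12.0 ≈ 4.3811/12.0 ≈ 0.365092
B = arcsin(0.365092) ≈ 21.4132°
(Since b ≤ a we need B ≤ A, so the obtuse alternative 180° − 21.4132° ≈ 158.587° is rejected.)

B = 21.41°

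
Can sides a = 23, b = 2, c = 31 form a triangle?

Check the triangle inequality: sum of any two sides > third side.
a + b vs c: 23 + 2 = 25 ≤ 31  ✗
a + c vs b: 23 + 31 = 54 > 2  ✓
b + c vs a: 2 + 31 = 33 > 23  ✓

No: 23 + 2 = 25 is not > 31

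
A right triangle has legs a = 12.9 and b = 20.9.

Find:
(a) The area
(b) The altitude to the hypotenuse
(a) The legs are perpendicular, so Area = ½·a·b = ½·12.9·20.9 = ½·269.61 = 134.805
(b) Hypotenuse c = √(a² + b²) = √(166.41 + 436.81) = √603.22 ≈ 24.5605
    Area = ½·c·h_c  ⇒  h_c = 2·Area/c = 269.61/24.5605 ≈ 10.9774

Area = 134.805, h_c = 10.98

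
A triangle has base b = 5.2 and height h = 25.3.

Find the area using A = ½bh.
A = ½·b·h = ½·5.2·25.3 = ½·131.56 = 65.78

Area = 65.78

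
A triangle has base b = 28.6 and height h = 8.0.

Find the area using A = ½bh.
A = ½·b·h = ½·28.6·8.0 = ½·228.8 = 114.4

Area = 114.4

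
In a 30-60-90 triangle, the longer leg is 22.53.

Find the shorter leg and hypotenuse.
In a 30-60-90 triangle the sides are in ratio 1 : √3 : 2, so short leg = long leg/√3 and hypotenuse = 2·(short leg).
Short leg = 22.53/√3 ≈ 22.53/1.73205 ≈ 13.0077
Hypotenuse = 2·13.0077 ≈ 26.0154

Short leg = 13.01, Hypotenuse = 26.02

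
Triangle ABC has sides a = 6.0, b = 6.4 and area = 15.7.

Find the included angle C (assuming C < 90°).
Area = ½·a·b·sin(C)  ⇒  sin(C) = 2·Area/(a·b) = 2·15.7/(6.0·6.4) = 31.4/38.4 ≈ 0.817708
C = arcsin(0.817708) ≈ 54.856° (taking the acute solution since C < 90°)

C = 54.86°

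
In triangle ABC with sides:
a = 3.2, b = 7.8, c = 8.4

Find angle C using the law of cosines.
c² = a² + b² − 2ab·cos(C)  ⇒  cos(C) = (a² + b² − c²)/(2ab)
cos(C) = (3.2² + 7.8² − 8.4²)/(2·3.2·7.8) = (10.24 + 60.84 − 70.56)/49.92 = 0.52/49.92 ≈ 0.0104167
C = arccos(0.0104167) ≈ 89.4032°

C = 89.4°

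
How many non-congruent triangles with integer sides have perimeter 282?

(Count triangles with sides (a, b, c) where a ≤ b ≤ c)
Let a ≤ b ≤ c with a + b + c = 282. The only binding inequality is a + b > c, i.e. 282 − c > c, so c < 282/2; and c ≥ 282/3 since c is the largest side.
So 94 ≤ c ≤ 140. For each c, b runs from ⌈(282 − c)/2⌉ up to c (then a = 282 − b − c satisfies 1 ≤ a ≤ b automatically), giving c − ⌈(282 − c)/2⌉ + 1 choices.
Summing over c: 1 + 2 + 4 + 5 + … + 68 + 70  (47 terms, c = 94, …, 140) = 1657
Check (closed form: nearest integer to p²/48 for even p, (p+3)²/48 for odd p): 282²/48 = 79524/48 ≈ 1656.75 → 1657

1657 triangles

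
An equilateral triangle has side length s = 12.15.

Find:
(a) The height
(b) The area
(a) The height splits the triangle into two 30-60-90 halves: h = s·√3/2 = 12.15·1.73205/2 ≈ 21.0444/2 ≈ 10.5222
(b) Area = (√3/4)·s² = (√3/4)·12.15² = (√3/4)·147.6225 ≈ 0.433013·147.6225 ≈ 63.9224

Height = 10.52, Area = 63.92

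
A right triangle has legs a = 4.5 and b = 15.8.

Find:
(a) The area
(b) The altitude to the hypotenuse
(a) The legs are perpendicular, so Area = ½·a·b = ½·4.5·15.8 = ½·71.1 = 35.55
(b) Hypotenuse c = √(a² + b²) = √(20.25 + 249.64) = √269.89 ≈ 16.4283
    Area = ½·c·h_c  ⇒  h_c = 2·Area/c = 71.1/16.4283 ≈ 4.32789

Area = 35.55, h_c = 4.328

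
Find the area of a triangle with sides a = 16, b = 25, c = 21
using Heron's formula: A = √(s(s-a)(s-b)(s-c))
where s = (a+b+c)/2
s = (16 + 25 + 21)/2 = 62/2 = 31
s − a = 15, s − b = 6, s − c = 10
s(s−a)(s−b)(s−c) = 31·15·6·10 = 27900
Area = √27900 ≈ 167.033

s = 31.0, Area = 167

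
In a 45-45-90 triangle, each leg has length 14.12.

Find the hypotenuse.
In a 45-45-90 triangle the sides are in ratio 1 : 1 : √2, so hypotenuse = leg·√2.
Hypotenuse = 14.12·√2 ≈ 14.12·1.41421 ≈ 19.9687

Hypotenuse = 14.12√2 = 19.97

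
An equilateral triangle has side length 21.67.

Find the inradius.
r = Area/s with s the semi-perimeter.
Area = (√3/4)·21.67² = (√3/4)·469.5889 ≈ 0.433013·469.5889 ≈ 203.338
s = 3·21.67/2 = 32.505
r ≈ 203.338/32.505 ≈ 6.25559
(Equivalently r = side/(2√3) = 21.67/3.4641 ≈ 6.25559.)

r = 6.256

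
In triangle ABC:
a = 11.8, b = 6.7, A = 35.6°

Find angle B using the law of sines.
a/sin(A) = b/sin(B)  ⇒  sin(B) = b·sin(A)/a = 6.7·sin(35.6°)/11.8
sin(35.6°) ≈ 0.582123
sin(B) ≈ 6.7·0.582123/11.8 ≈ 3.90022/11.8 ≈ 0.330527
B = arcsin(0.330527) ≈ 19.3008°
(Since b ≤ a we need B ≤ A, so the obtuse alternative 180° − 19.3008° ≈ 160.699° is rejected.)

B = 19.3°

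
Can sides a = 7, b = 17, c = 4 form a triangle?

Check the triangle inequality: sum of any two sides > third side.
a + b vs c: 7 + 17 = 24 > 4  ✓
a + c vs b: 7 + 4 = 11 ≤ 17  ✗
b + c vs a: 17 + 4 = 21 > 7  ✓

No: 7 + 4 = 11 is not > 17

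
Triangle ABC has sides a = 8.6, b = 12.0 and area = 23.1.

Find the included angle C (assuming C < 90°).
Area = ½·a·b·sin(C)  ⇒  sin(C) = 2·Area/(a·b) = 2·23.1/(8.6·12.0) = 46.2/103.2 ≈ 0.447674
C = arcsin(0.447674) ≈ 26.5946° (taking the acute solution since C < 90°)

C = 26.59°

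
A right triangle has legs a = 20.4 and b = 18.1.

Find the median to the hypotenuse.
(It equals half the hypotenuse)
Hypotenuse c = √(a² + b²) = √(416.16 + 327.61) = √743.77 ≈ 27.2721
Median to hypotenuse = c/2 ≈ 27.2721/2 ≈ 13.6361

Median = 13.64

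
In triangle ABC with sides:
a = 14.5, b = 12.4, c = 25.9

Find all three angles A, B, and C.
Law of cosines for each angle (a² = 210.25, b² = 153.76, c² = 670.81):
cos(A) = (b² + c² − a²)/(2bc) = (153.76 + 670.81 − 210.25)/(2·12.4·25.9) = 614.32/642.32 ≈ 0.956408  ⇒  A ≈ 16.9798°
cos(B) = (a² + c² − b²)/(2ac) = (210.25 + 670.81 − 153.76)/(2·14.5·25.9) = 727.3/751.1 ≈ 0.968313  ⇒  B ≈ 14.4621°
cos(C) = (a² + b² − c²)/(2ab) = (210.25 + 153.76 − 670.81)/(2·14.5·12.4) = -306.8/359.6 ≈ -0.85317  ⇒  C ≈ 148.558°
Check: A + B + C ≈ 180°

A = 16.98°, B = 14.46°, C = 148.6°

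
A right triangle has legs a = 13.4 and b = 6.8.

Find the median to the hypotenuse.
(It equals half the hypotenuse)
Hypotenuse c = √(a² + b²) = √(179.56 + 46.24) = √225.8 ≈ 15.0266
Median to hypotenuse = c/2 ≈ 15.0266/2 ≈ 7.51332

Median = 7.513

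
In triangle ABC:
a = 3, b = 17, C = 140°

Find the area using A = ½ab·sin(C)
A = ½·a·b·sin(C) = ½·3·17·sin(140°)
sin(140°) ≈ 0.642788
A ≈ ½·51·0.642788 = 25.5·0.642788 ≈ 16.3911

Area = 16.39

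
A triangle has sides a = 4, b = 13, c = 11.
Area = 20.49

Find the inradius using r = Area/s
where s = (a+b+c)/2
s = (4 + 13 + 11)/2 = 28/2 = 14
r = Area/s = 20.49/14 ≈ 1.46357

r = 1.464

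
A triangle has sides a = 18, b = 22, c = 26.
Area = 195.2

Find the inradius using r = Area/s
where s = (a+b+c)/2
s = (18 + 22 + 26)/2 = 66/2 = 33
r = Area/s = 195.2/33 ≈ 5.91515

r = 5.915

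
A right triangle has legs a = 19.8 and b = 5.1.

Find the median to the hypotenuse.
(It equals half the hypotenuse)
Hypotenuse c = √(a² + b²) = √(392.04 + 26.01) = √418.05 ≈ 20.4463
Median to hypotenuse = c/2 ≈ 20.4463/2 ≈ 10.2231

Median = 10.22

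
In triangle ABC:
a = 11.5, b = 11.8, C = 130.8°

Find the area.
Two sides and the included angle (SAS): A = ½·a·b·sin(C) = ½·11.5·11.8·sin(130.8°)
sin(130.8°) ≈ 0.756995
A ≈ ½·135.7·0.756995 = 67.85·0.756995 ≈ 51.3621

Area = 51.36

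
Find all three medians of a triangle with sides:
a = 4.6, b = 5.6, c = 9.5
Median formula: m_a = ½√(2b² + 2c² − a²) (and cyclically). a² = 21.16, b² = 31.36, c² = 90.25.
m_a = ½√(2·31.36 + 2·90.25 − 21.16) = ½√222.06 ≈ ½·14.9017 ≈ 7.45084
m_b = ½√(2·21.16 + 2·90.25 − 31.36) = ½√191.46 ≈ ½·13.8369 ≈ 6.91845
m_c = ½√(2·21.16 + 2·31.36 − 90.25) = ½√14.79 ≈ ½·3.84578 ≈ 1.92289

m_a = 7.451, m_b = 6.918, m_c = 1.923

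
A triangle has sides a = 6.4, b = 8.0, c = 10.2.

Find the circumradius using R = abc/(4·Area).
First find the area with Heron's formula.
s = (6.4 + 8.0 + 10.2)/2 = 12.3
Area = √(s(s−a)(s−b)(s−c)) = √(12.3·5.9·4.3·2.1) ≈ √655.307 ≈ 25.599
abc = 6.4·8.0·10.2 = 522.24
R = abc/(4·Area) ≈ 522.24/(4·25.599) = 522.24/102.396 ≈ 5.10021

R = 5.1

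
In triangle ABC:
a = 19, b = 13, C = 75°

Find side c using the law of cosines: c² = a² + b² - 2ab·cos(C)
c² = 19² + 13² − 2·19·13·cos(75°)
cos(75°) ≈ 0.258819
c² ≈ 361 + 169 − 494·(0.258819) ≈ 530 − 127.857 ≈ 402.143
c ≈ √402.143 ≈ 20.0535

c = 20.05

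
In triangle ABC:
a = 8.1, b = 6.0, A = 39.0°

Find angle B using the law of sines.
a/sin(A) = b/sin(B)  ⇒  sin(B) = b·sin(A)/a = 6.0·sin(39.0°)/8.1
sin(39.0°) ≈ 0.62932
sin(B) ≈ 6.0·0.62932/8.1 ≈ 3.77592/8.1 ≈ 0.466163
B = arcsin(0.466163) ≈ 27.7855°
(Since b ≤ a we need B ≤ A, so the obtuse alternative 180° − 27.7855° ≈ 152.214° is rejected.)

B = 27.79°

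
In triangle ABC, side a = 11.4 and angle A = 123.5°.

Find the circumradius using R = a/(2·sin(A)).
R = a/(2·sin(A)) = 11.4/(2·sin(123.5°))
sin(123.5°) ≈ 0.833886
R ≈ 11.4/(2·0.833886) = 11.4/1.66777 ≈ 6.83547

R = 6.835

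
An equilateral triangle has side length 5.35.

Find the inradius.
r = Area/s with s the semi-perimeter.
Area = (√3/4)·5.35² = (√3/4)·28.6225 ≈ 0.433013·28.6225 ≈ 12.3939
s = 3·5.35/2 = 8.025
r ≈ 12.3939/8.025 ≈ 1.54441
(Equivalently r = side/(2√3) = 5.35/3.4641 ≈ 1.54441.)

r = 1.544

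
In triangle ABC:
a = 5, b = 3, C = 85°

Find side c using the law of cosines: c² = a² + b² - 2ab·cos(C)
c² = 5² + 3² − 2·5·3·cos(85°)
cos(85°) ≈ 0.0871557
c² ≈ 25 + 9 − 30·(0.0871557) ≈ 34 − 2.61467 ≈ 31.3853
c ≈ √31.3853 ≈ 5.60226

c = 5.602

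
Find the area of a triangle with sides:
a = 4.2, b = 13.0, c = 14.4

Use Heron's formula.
s = (4.2 + 13.0 + 14.4)/2 = 31.6/2 = 15.8
s − a = 11.6, s − b = 2.8, s − c = 1.4
s(s−a)(s−b)(s−c) = 15.8·11.6·2.8·1.4 ≈ 718.458
Area = √718.458 ≈ 26.8041

Area = 26.8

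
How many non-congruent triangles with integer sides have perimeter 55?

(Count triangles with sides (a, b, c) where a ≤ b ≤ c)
Let a ≤ b ≤ c with a + b + c = 55. The only binding inequality is a + b > c, i.e. 55 − c > c, so c < 55/2; and c ≥ 55/3 since c is the largest side.
So 19 ≤ c ≤ 27. For each c, b runs from ⌈(55 − c)/2⌉ up to c (then a = 55 − b − c satisfies 1 ≤ a ≤ b automatically), giving c − ⌈(55 − c)/2⌉ + 1 choices.
Summing over c: 2 + 3 + 5 + 6 + 8 + 9 + 11 + 12 + 14 = 70
Check (closed form: nearest integer to p²/48 for even p, (p+3)²/48 for odd p): (55+3)²/48 = 58²/48 = 3364/48 ≈ 70.08 → 70

70 triangles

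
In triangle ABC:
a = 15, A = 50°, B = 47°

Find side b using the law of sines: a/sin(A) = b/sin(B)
a/sin(A) = b/sin(B)  ⇒  b = a·sin(B)/sin(A) = 15·sin(47°)/sin(50°)
sin(47°) ≈ 0.731354, sin(50°) ≈ 0.766044
b ≈ 15·0.731354/0.766044 ≈ 10.9703/0.766044 ≈ 14.3207

b = 14.32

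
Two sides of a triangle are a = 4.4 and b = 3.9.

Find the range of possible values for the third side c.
Triangle inequality: |a − b| < c < a + b
|a − b| = |4.4 − 3.9| = 0.5
a + b = 4.4 + 3.9 = 8.3

0.5 < c < 8.3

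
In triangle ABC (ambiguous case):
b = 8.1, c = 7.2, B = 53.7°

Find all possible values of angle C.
b/sin(B) = c/sin(C)  ⇒  sin(C) = c·sin(B)/b = 7.2·sin(53.7°)/8.1
sin(53.7°) ≈ 0.805928
sin(C) ≈ 7.2·0.805928/8.1 ≈ 5.80268/8.1 ≈ 0.716381
Candidate 1: C₁ = arcsin(0.716381) ≈ 45.7565°  →  A = 180° − 53.7° − 45.7565° ≈ 80.5435° > 0, valid
Candidate 2: C₂ = 180° − C₁ ≈ 134.244°  →  A = 180° − 53.7° − 134.244° ≈ -7.9435° ≤ 0, not a valid triangle

C = 45.76° (one solution)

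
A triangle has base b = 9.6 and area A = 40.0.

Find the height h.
A = ½·b·h  ⇒  h = 2A/b = 2·40.0/9.6 = 80/9.6 ≈ 8.33333

h = 8.333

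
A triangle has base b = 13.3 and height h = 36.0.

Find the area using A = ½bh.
A = ½·b·h = ½·13.3·36.0 = ½·478.8 = 239.4

Area = 239.4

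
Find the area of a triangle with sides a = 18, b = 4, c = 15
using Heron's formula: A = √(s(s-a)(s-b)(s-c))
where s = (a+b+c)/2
s = (18 + 4 + 15)/2 = 37/2 = 18.5
s − a = 0.5, s − b = 14.5, s − c = 3.5
s(s−a)(s−b)(s−c) = 18.5·0.5·14.5·3.5 = 469.4375
Area = √469.4375 ≈ 21.6665

s = 18.5, Area = 21.67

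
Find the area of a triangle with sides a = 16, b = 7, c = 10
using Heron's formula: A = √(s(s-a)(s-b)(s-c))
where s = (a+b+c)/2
s = (16 + 7 + 10)/2 = 33/2 = 16.5
s − a = 0.5, s − b = 9.5, s − c = 6.5
s(s−a)(s−b)(s−c) = 16.5·0.5·9.5·6.5 = 509.4375
Area = √509.4375 ≈ 22.5707

s = 16.5, Area = 22.57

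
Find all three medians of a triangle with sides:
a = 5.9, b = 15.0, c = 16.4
Median formula: m_a = ½√(2b² + 2c² − a²) (and cyclically). a² = 34.81, b² = 225, c² = 268.96.
m_a = ½√(2·225 + 2·268.96 − 34.81) = ½√953.11 ≈ ½·30.8725 ≈ 15.4362
m_b = ½√(2·34.81 + 2·268.96 − 225) = ½√382.54 ≈ ½·19.5586 ≈ 9.77931
m_c = ½√(2·34.81 + 2·225 − 268.96) = ½√250.66 ≈ ½·15.8322 ≈ 7.91612

m_a = 15.44, m_b = 9.779, m_c = 7.916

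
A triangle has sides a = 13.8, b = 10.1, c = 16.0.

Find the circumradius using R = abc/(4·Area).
First find the area with Heron's formula.
s = (13.8 + 10.1 + 16.0)/2 = 19.95
Area = √(s(s−a)(s−b)(s−c)) = √(19.95·6.15·9.85·3.95) ≈ √4773.66 ≈ 69.0917
abc = 13.8·10.1·16.0 = 2230.08
R = abc/(4·Area) ≈ 2230.08/(4·69.0917) = 2230.08/276.367 ≈ 8.06928

R = 8.069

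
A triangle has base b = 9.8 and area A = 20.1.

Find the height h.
A = ½·b·h  ⇒  h = 2A/b = 2·20.1/9.8 = 40.2/9.8 ≈ 4.10204

h = 4.102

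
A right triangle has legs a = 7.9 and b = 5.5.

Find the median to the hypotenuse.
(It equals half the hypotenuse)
Hypotenuse c = √(a² + b²) = √(62.41 + 30.25) = √92.66 ≈ 9.62601
Median to hypotenuse = c/2 ≈ 9.62601/2 ≈ 4.813

Median = 4.813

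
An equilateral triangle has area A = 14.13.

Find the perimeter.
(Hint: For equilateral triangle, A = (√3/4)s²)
A = (√3/4)s²  ⇒  s² = 4A/√3 = 4·14.13/√3 = 56.52/1.73205 ≈ 32.6318
s ≈ √32.6318 ≈ 5.71243
Perimeter = 3s ≈ 3·5.71243 ≈ 17.1373

Perimeter = 17.14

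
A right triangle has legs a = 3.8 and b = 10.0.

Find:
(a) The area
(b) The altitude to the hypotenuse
(a) The legs are perpendicular, so Area = ½·a·b = ½·3.8·10.0 = ½·38 = 19
(b) Hypotenuse c = √(a² + b²) = √(14.44 + 100) = √114.44 ≈ 10.6977
    Area = ½·c·h_c  ⇒  h_c = 2·Area/c = 38/10.6977 ≈ 3.55218

Area = 19, h_c = 3.552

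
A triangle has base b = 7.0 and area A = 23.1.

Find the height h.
A = ½·b·h  ⇒  h = 2A/b = 2·23.1/7.0 = 46.2/7.0 ≈ 6.6

h = 6.6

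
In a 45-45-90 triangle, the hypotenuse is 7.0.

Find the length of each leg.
In a 45-45-90 triangle hypotenuse = leg·√2, so leg = hypotenuse/√2.
Leg = 7.0/√2 ≈ 7.0/1.41421 ≈ 4.94975

Each leg = 4.95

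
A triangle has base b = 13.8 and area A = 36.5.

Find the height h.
A = ½·b·h  ⇒  h = 2A/b = 2·36.5/13.8 = 73/13.8 ≈ 5.28986

h = 5.29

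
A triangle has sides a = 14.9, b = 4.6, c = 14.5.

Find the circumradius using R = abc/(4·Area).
First find the area with Heron's formula.
s = (14.9 + 4.6 + 14.5)/2 = 17
Area = √(s(s−a)(s−b)(s−c)) = √(17·2.1·12.4·2.5) ≈ √1106.7 ≈ 33.2671
abc = 14.9·4.6·14.5 = 993.83
R = abc/(4·Area) ≈ 993.83/(4·33.2671) = 993.83/133.068 ≈ 7.46856

R = 7.469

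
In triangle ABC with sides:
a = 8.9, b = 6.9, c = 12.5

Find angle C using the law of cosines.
c² = a² + b² − 2ab·cos(C)  ⇒  cos(C) = (a² + b² − c²)/(2ab)
cos(C) = (8.9² + 6.9² − 12.5²)/(2·8.9·6.9) = (79.21 + 47.61 − 156.25)/122.82 = -29.43/122.82 ≈ -0.239619
C = arccos(-0.239619) ≈ 103.864°

C = 103.9°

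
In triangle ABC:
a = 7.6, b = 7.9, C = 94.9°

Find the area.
Two sides and the included angle (SAS): A = ½·a·b·sin(C) = ½·7.6·7.9·sin(94.9°)
sin(94.9°) ≈ 0.996345
A ≈ ½·60.04·0.996345 = 30.02·0.996345 ≈ 29.9103

Area = 29.91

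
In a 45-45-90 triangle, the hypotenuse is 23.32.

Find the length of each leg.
In a 45-45-90 triangle hypotenuse = leg·√2, so leg = hypotenuse/√2.
Leg = 23.32/√2 ≈ 23.32/1.41421 ≈ 16.4897

Each leg = 16.49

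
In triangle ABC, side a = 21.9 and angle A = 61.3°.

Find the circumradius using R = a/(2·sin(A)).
R = a/(2·sin(A)) = 21.9/(2·sin(61.3°))
sin(61.3°) ≈ 0.877146
R ≈ 21.9/(2·0.877146) = 21.9/1.75429 ≈ 12.4837

R = 12.48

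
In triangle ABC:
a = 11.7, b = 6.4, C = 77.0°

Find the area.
Two sides and the included angle (SAS): A = ½·a·b·sin(C) = ½·11.7·6.4·sin(77.0°)
sin(77.0°) ≈ 0.97437
A ≈ ½·74.88·0.97437 = 37.44·0.97437 ≈ 36.4804

Area = 36.48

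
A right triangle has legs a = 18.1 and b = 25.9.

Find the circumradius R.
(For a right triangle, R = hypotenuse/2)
Hypotenuse c = √(a² + b²) = √(327.61 + 670.81) = √998.42 ≈ 31.5978
R = c/2 ≈ 31.5978/2 ≈ 15.7989

R = 15.8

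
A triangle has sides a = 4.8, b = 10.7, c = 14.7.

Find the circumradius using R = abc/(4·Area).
First find the area with Heron's formula.
s = (4.8 + 10.7 + 14.7)/2 = 15.1
Area = √(s(s−a)(s−b)(s−c)) = √(15.1·10.3·4.4·0.4) ≈ √273.733 ≈ 16.5449
abc = 4.8·10.7·14.7 = 754.992
R = abc/(4·Area) ≈ 754.992/(4·16.5449) = 754.992/66.1795 ≈ 11.4082

R = 11.41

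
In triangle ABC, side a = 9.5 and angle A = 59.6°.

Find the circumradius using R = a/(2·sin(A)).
R = a/(2·sin(A)) = 9.5/(2·sin(59.6°))
sin(59.6°) ≈ 0.862514
R ≈ 9.5/(2·0.862514) = 9.5/1.72503 ≈ 5.50716

R = 5.507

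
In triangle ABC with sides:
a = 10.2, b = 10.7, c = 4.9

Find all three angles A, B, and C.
Law of cosines for each angle (a² = 104.04, b² = 114.49, c² = 24.01):
cos(A) = (b² + c² − a²)/(2bc) = (114.49 + 24.01 − 104.04)/(2·10.7·4.9) = 34.46/104.86 ≈ 0.328629  ⇒  A ≈ 70.8144°
cos(B) = (a² + c² − b²)/(2ac) = (104.04 + 24.01 − 114.49)/(2·10.2·4.9) = 13.56/99.96 ≈ 0.135654  ⇒  B ≈ 82.2035°
cos(C) = (a² + b² − c²)/(2ab) = (104.04 + 114.49 − 24.01)/(2·10.2·10.7) = 194.52/218.28 ≈ 0.891149  ⇒  C ≈ 26.982°
Check: A + B + C ≈ 180°

A = 70.81°, B = 82.2°, C = 26.98°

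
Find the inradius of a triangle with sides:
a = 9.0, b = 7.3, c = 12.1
r = Area/s where s is the semi-perimeter.
s = (9.0 + 7.3 + 12.1)/2 = 28.4/2 = 14.2
Area = √(s(s−a)(s−b)(s−c)) = √(14.2·5.2·6.9·2.1) ≈ √1069.94 ≈ 32.71
r ≈ 32.71/14.2 ≈ 2.30352

r = 2.304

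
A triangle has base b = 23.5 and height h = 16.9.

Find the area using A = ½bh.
A = ½·b·h = ½·23.5·16.9 = ½·397.15 = 198.575

Area = 198.575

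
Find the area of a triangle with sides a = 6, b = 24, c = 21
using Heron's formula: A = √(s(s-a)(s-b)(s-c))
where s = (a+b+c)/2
s = (6 + 24 + 21)/2 = 51/2 = 25.5
s − a = 19.5, s − b = 1.5, s − c = 4.5
s(s−a)(s−b)(s−c) = 25.5·19.5·1.5·4.5 = 3356.4375
Area = √3356.4375 ≈ 57.9348

s = 25.5, Area = 57.93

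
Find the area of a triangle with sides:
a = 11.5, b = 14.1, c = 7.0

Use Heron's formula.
s = (11.5 + 14.1 + 7.0)/2 = 32.6/2 = 16.3
s − a = 4.8, s − b = 2.2, s − c = 9.3
s(s−a)(s−b)(s−c) = 16.3·4.8·2.2·9.3 ≈ 1600.79
Area = √1600.79 ≈ 40.0099

Area = 40.01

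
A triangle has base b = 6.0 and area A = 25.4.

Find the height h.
A = ½·b·h  ⇒  h = 2A/b = 2·25.4/6.0 = 50.8/6.0 ≈ 8.46667

h = 8.467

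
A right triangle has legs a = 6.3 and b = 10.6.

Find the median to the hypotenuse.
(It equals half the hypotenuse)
Hypotenuse c = √(a² + b²) = √(39.69 + 112.36) = √152.05 ≈ 12.3309
Median to hypotenuse = c/2 ≈ 12.3309/2 ≈ 6.16543

Median = 6.165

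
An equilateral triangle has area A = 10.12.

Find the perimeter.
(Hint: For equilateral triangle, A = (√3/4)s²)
A = (√3/4)s²  ⇒  s² = 4A/√3 = 4·10.12/√3 = 40.48/1.73205 ≈ 23.3711
s ≈ √23.3711 ≈ 4.83437
Perimeter = 3s ≈ 3·4.83437 ≈ 14.5031

Perimeter = 14.5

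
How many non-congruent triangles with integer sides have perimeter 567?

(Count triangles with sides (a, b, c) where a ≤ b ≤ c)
Let a ≤ b ≤ c with a + b + c = 567. The only binding inequality is a + b > c, i.e. 567 − c > c, so c < 567/2; and c ≥ 567/3 since c is the largest side.
So 189 ≤ c ≤ 283. For each c, b runs from ⌈(567 − c)/2⌉ up to c (then a = 567 − b − c satisfies 1 ≤ a ≤ b automatically), giving c − ⌈(567 − c)/2⌉ + 1 choices.
Summing over c: 1 + 2 + 4 + 5 + … + 140 + 142  (95 terms, c = 189, …, 283) = 6769
Check (closed form: nearest integer to p²/48 for even p, (p+3)²/48 for odd p): (567+3)²/48 = 570²/48 = 324900/48 ≈ 6768.75 → 6769

6769 triangles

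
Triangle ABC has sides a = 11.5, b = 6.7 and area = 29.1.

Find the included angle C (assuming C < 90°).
Area = ½·a·b·sin(C)  ⇒  sin(C) = 2·Area/(a·b) = 2·29.1/(11.5·6.7) = 58.2/77.05 ≈ 0.755354
C = arcsin(0.755354) ≈ 49.0563° (taking the acute solution since C < 90°)

C = 49.06°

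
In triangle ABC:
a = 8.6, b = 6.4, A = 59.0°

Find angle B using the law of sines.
a/sin(A) = b/sin(B)  ⇒  sin(B) = b·sin(A)/a = 6.4·sin(59.0°)/8.6
sin(59.0°) ≈ 0.857167
sin(B) ≈ 6.4·0.857167/8.6 ≈ 5.48587/8.6 ≈ 0.637892
B = arcsin(0.637892) ≈ 39.6348°
(Since b ≤ a we need B ≤ A, so the obtuse alternative 180° − 39.6348° ≈ 140.365° is rejected.)

B = 39.63°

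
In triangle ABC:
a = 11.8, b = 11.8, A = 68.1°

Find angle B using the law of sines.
a/sin(A) = b/sin(B)  ⇒  sin(B) = b·sin(A)/a = 11.8·sin(68.1°)/11.8
sin(68.1°) ≈ 0.927836
sin(B) ≈ 11.8·0.927836/11.8 ≈ 10.9485/11.8 ≈ 0.927836
B = arcsin(0.927836) ≈ 68.1°
(Since b ≤ a we need B ≤ A, so the obtuse alternative 180° − 68.1° ≈ 111.9° is rejected.)

B = 68.1°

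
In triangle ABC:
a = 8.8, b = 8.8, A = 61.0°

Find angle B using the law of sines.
a/sin(A) = b/sin(B)  ⇒  sin(B) = b·sin(A)/a = 8.8·sin(61.0°)/8.8
sin(61.0°) ≈ 0.87462
sin(B) ≈ 8.8·0.87462/8.8 ≈ 7.69665/8.8 ≈ 0.87462
B = arcsin(0.87462) ≈ 61°
(Since b ≤ a we need B ≤ A, so the obtuse alternative 180° − 61° ≈ 119° is rejected.)

B = 61°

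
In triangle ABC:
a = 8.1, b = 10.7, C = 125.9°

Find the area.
Two sides and the included angle (SAS): A = ½·a·b·sin(C) = ½·8.1·10.7·sin(125.9°)
sin(125.9°) ≈ 0.810042
A ≈ ½·86.67·0.810042 = 43.335·0.810042 ≈ 35.1032

Area = 35.1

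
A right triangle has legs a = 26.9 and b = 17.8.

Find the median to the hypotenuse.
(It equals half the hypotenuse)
Hypotenuse c = √(a² + b²) = √(723.61 + 316.84) = √1040.45 ≈ 32.256
Median to hypotenuse = c/2 ≈ 32.256/2 ≈ 16.128

Median = 16.13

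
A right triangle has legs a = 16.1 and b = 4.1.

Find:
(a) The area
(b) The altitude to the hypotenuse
(a) The legs are perpendicular, so Area = ½·a·b = ½·16.1·4.1 = ½·66.01 = 33.005
(b) Hypotenuse c = √(a² + b²) = √(259.21 + 16.81) = √276.02 ≈ 16.6138
    Area = ½·c·h_c  ⇒  h_c = 2·Area/c = 66.01/16.6138 ≈ 3.97319

Area = 33.005, h_c = 3.973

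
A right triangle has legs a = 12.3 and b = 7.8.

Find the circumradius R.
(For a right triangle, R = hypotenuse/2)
Hypotenuse c = √(a² + b²) = √(151.29 + 60.84) = √212.13 ≈ 14.5647
R = c/2 ≈ 14.5647/2 ≈ 7.28234

R = 7.282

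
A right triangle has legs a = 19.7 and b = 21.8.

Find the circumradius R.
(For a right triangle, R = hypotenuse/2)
Hypotenuse c = √(a² + b²) = √(388.09 + 475.24) = √863.33 ≈ 29.3825
R = c/2 ≈ 29.3825/2 ≈ 14.6912

R = 14.69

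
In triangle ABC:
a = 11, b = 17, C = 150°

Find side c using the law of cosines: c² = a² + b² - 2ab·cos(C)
c² = 11² + 17² − 2·11·17·cos(150°)
cos(150°) ≈ -0.866025
c² ≈ 121 + 289 − 374·(-0.866025) ≈ 410 + 323.894 ≈ 733.894
c ≈ √733.894 ≈ 27.0905

c = 27.09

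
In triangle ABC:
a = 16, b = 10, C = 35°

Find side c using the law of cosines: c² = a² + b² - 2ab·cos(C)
c² = 16² + 10² − 2·16·10·cos(35°)
cos(35°) ≈ 0.819152
c² ≈ 256 + 100 − 320·(0.819152) ≈ 356 − 262.129 ≈ 93.8713
c ≈ √93.8713 ≈ 9.68872

c = 9.689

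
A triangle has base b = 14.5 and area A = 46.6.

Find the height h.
A = ½·b·h  ⇒  h = 2A/b = 2·46.6/14.5 = 93.2/14.5 ≈ 6.42759

h = 6.428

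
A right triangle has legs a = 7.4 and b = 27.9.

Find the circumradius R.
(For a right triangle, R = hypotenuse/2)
Hypotenuse c = √(a² + b²) = √(54.76 + 778.41) = √833.17 ≈ 28.8647
R = c/2 ≈ 28.8647/2 ≈ 14.4323

R = 14.43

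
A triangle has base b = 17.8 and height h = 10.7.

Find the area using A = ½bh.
A = ½·b·h = ½·17.8·10.7 = ½·190.46 = 95.23

Area = 95.23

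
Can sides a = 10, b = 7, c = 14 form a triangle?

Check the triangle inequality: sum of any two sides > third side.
a + b vs c: 10 + 7 = 17 > 14  ✓
a + c vs b: 10 + 14 = 24 > 7  ✓
b + c vs a: 7 + 14 = 21 > 10  ✓

Yes, triangle inequality satisfied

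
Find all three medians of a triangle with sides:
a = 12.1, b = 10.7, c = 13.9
Median formula: m_a = ½√(2b² + 2c² − a²) (and cyclically). a² = 146.41, b² = 114.49, c² = 193.21.
m_a = ½√(2·114.49 + 2·193.21 − 146.41) = ½√468.99 ≈ ½·21.6562 ≈ 10.8281
m_b = ½√(2·146.41 + 2·193.21 − 114.49) = ½√564.75 ≈ ½·23.7645 ≈ 11.8822
m_c = ½√(2·146.41 + 2·114.49 − 193.21) = ½√328.59 ≈ ½·18.1271 ≈ 9.06353

m_a = 10.83, m_b = 11.88, m_c = 9.064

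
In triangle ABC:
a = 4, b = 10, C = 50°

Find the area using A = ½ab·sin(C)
A = ½·a·b·sin(C) = ½·4·10·sin(50°)
sin(50°) ≈ 0.766044
A ≈ ½·40·0.766044 = 20·0.766044 ≈ 15.3209

Area = 15.32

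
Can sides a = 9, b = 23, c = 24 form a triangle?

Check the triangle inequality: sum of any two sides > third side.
a + b vs c: 9 + 23 = 32 > 24  ✓
a + c vs b: 9 + 24 = 33 > 23  ✓
b + c vs a: 23 + 24 = 47 > 9  ✓

Yes, triangle inequality satisfied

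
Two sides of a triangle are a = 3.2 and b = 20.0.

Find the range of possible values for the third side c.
Triangle inequality: |a − b| < c < a + b
|a − b| = |3.2 − 20.0| = 16.8
a + b = 3.2 + 20.0 = 23.2

16.8 < c < 23.2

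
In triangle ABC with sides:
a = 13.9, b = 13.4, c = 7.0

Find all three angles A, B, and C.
Law of cosines for each angle (a² = 193.21, b² = 179.56, c² = 49):
cos(A) = (b² + c² − a²)/(2bc) = (179.56 + 49 − 193.21)/(2·13.4·7.0) = 35.35/187.6 ≈ 0.188433  ⇒  A ≈ 79.1387°
cos(B) = (a² + c² − b²)/(2ac) = (193.21 + 49 − 179.56)/(2·13.9·7.0) = 62.65/194.6 ≈ 0.321942  ⇒  B ≈ 71.2196°
cos(C) = (a² + b² − c²)/(2ab) = (193.21 + 179.56 − 49)/(2·13.9·13.4) = 323.77/372.52 ≈ 0.869135  ⇒  C ≈ 29.6418°
Check: A + B + C ≈ 180°

A = 79.14°, B = 71.22°, C = 29.64°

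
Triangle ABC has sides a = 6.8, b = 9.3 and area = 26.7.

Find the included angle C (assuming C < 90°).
Area = ½·a·b·sin(C)  ⇒  sin(C) = 2·Area/(a·b) = 2·26.7/(6.8·9.3) = 53.4/63.24 ≈ 0.844402
C = arcsin(0.844402) ≈ 57.608° (taking the acute solution since C < 90°)

C = 57.61°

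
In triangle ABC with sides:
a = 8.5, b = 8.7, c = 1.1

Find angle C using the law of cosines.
c² = a² + b² − 2ab·cos(C)  ⇒  cos(C) = (a² + b² − c²)/(2ab)
cos(C) = (8.5² + 8.7² − 1.1²)/(2·8.5·8.7) = (72.25 + 75.69 − 1.21)/147.9 = 146.73/147.9 ≈ 0.992089
C = arccos(0.992089) ≈ 7.21163°

C = 7.212°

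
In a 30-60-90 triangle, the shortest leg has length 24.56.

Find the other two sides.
In a 30-60-90 triangle the sides are in ratio 1 : √3 : 2 (short leg : long leg : hypotenuse).
Long leg = 24.56·√3 ≈ 24.56·1.73205 ≈ 42.5392
Hypotenuse = 2·24.56 = 49.12

Long leg = 24.56√3 = 42.54, Hypotenuse = 49.12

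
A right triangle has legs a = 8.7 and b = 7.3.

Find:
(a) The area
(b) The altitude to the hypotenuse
(a) The legs are perpendicular, so Area = ½·a·b = ½·8.7·7.3 = ½·63.51 = 31.755
(b) Hypotenuse c = √(a² + b²) = √(75.69 + 53.29) = √128.98 ≈ 11.3569
    Area = ½·c·h_c  ⇒  h_c = 2·Area/c = 63.51/11.3569 ≈ 5.59218

Area = 31.755, h_c = 5.592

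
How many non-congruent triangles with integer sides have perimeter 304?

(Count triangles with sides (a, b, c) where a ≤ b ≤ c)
Let a ≤ b ≤ c with a + b + c = 304. The only binding inequality is a + b > c, i.e. 304 − c > c, so c < 304/2; and c ≥ 304/3 since c is the largest side.
So 102 ≤ c ≤ 151. For each c, b runs from ⌈(304 − c)/2⌉ up to c (then a = 304 − b − c satisfies 1 ≤ a ≤ b automatically), giving c − ⌈(304 − c)/2⌉ + 1 choices.
Summing over c: 2 + 3 + 5 + 6 + … + 74 + 75  (50 terms, c = 102, …, 151) = 1925
Check (closed form: nearest integer to p²/48 for even p, (p+3)²/48 for odd p): 304²/48 = 92416/48 ≈ 1925.33 → 1925

1925 triangles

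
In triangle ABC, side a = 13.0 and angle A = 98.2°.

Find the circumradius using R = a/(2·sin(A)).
R = a/(2·sin(A)) = 13.0/(2·sin(98.2°))
sin(98.2°) ≈ 0.989776
R ≈ 13.0/(2·0.989776) = 13.0/1.97955 ≈ 6.56714

R = 6.567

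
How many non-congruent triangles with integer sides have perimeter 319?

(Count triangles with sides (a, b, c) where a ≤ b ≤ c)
Let a ≤ b ≤ c with a + b + c = 319. The only binding inequality is a + b > c, i.e. 319 − c > c, so c < 319/2; and c ≥ 319/3 since c is the largest side.
So 107 ≤ c ≤ 159. For each c, b runs from ⌈(319 − c)/2⌉ up to c (then a = 319 − b − c satisfies 1 ≤ a ≤ b automatically), giving c − ⌈(319 − c)/2⌉ + 1 choices.
Summing over c: 2 + 3 + 5 + 6 + … + 78 + 80  (53 terms, c = 107, …, 159) = 2160
Check (closed form: nearest integer to p²/48 for even p, (p+3)²/48 for odd p): (319+3)²/48 = 322²/48 = 103684/48 ≈ 2160.08 → 2160

2160 triangles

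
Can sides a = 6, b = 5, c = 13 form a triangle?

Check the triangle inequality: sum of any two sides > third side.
a + b vs c: 6 + 5 = 11 ≤ 13  ✗
a + c vs b: 6 + 13 = 19 > 5  ✓
b + c vs a: 5 + 13 = 18 > 6  ✓

No: 6 + 5 = 11 is not > 13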